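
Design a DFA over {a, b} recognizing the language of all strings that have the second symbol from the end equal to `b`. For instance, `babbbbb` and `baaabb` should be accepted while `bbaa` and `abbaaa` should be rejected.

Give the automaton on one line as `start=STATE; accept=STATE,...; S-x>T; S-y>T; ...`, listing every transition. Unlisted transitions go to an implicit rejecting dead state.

A DFA must remember the last 2 symbols (since which symbol is second-to-last isn't known until the input ends). Use one state per possible window of the last ≤2 symbols; accept from those whose window starts with `b`.
7 states suffice.
        a   b  
>  S0   S1  S2 
   S1   S3  S4 
   S2   S5  S6 
   S3   S3  S4 
   S4   S5  S6 
 * S5   S3  S4 
 * S6   S5  S6 
(> = start, * = accepting)

start=S0; accept=S5,S6; S0-a>S1; S0-b>S2; S1-a>S3; S1-b>S4; S2-a>S5; S2-b>S6; S3-a>S3; S3-b>S4; S4-a>S5; S4-b>S6; S5-a>S3; S5-b>S4; S6-a>S5; S6-b>S6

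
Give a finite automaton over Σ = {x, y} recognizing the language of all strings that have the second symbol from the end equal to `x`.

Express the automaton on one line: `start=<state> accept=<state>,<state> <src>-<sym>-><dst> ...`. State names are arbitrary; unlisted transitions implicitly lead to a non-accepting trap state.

Because acceptance depends on a position counted from the end, the machine has to buffer the most recent 2 symbols. Make each state the string of the last up-to-2 symbols read; on input `x` shift the window left and append `x`. Accept when the buffered window has length 2 and begins with `x`.
With 7 states:
        x   y  
>  q0   q1  q2 
   q1   q3  q4 
   q2   q5  q6 
 * q3   q3  q4 
 * q4   q5  q6 
   q5   q3  q4 
   q6   q5  q6 
(> = start, * = accepting)

start=q0 accept=q3,q4 q0-x->q1 q0-y->q2 q1-x->q3 q1-y->q4 q2-x->q5 q2-y->q6 q3-x->q3 q3-y->q4 q4-x->q5 q4-y->q6 q5-x->q3 q5-y->q4 q6-x->q5 q6-y->q6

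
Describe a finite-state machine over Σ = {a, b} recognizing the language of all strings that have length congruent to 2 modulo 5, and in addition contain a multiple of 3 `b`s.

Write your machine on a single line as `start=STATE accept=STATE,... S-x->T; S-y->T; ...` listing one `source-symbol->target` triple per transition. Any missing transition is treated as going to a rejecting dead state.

start=q0; accept=q3; q0-a->q1; q0-b->q2; q1-a->q3; q1-b->q4; q2-a->q4; q2-b->q5; q3-a->q6; q3-b->q7; q4-a->q7; q4-b->q8; q5-a->q8; q5-b->q6; q6-a->q9; q6-b->q10; q7-a->q10; q7-b->q11; q8-a->q11; q8-b->q9; q9-a->q0; q9-b->q12; q10-a->q12; q10-b->q13; q11-a->q13; q11-b->q0; q12-a->q2; q12-b->q14; q13-a->q14; q13-b->q1; q14-a->q5; q14-b->q3

Run two small machines in parallel and take their product. The first has 5 states tracking the input length modulo 5; the second has 3 states tracking the count of `b`s modulo 3. A product state is a pair (one from each), accepting exactly when both do.
A 15-state machine:
          a    b  
>  q0     q1   q2 
   q1     q3   q4 
   q2     q4   q5 
 * q3     q6   q7 
   q4     q7   q8 
   q5     q8   q6 
   q6     q9  q10 
   q7    q10  q11 
   q8    q11   q9 
   q9     q0  q12 
   q10   q12  q13 
   q11   q13   q0 
   q12    q2  q14 
   q13   q14   q1 
   q14    q5   q3 
(> = start, * = accepting)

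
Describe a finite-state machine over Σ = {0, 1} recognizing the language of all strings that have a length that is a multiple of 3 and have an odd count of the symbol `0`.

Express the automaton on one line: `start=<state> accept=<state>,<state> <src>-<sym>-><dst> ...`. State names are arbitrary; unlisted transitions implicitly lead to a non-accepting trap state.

Handle the two conditions separately and then intersect. The first has 3 states tracking the input length modulo 3; the second has 2 states tracking the count of `0`s modulo 2. A product state is a pair (one from each), accepting exactly when both do.
With 6 states:
        0   1  
>  S0   S1  S2 
   S1   S3  S4 
   S2   S4  S3 
   S3   S5  S0 
   S4   S0  S5 
 * S5   S2  S1 
(> = start, * = accepting)

start=S0 accept=S5 S0-0->S1 S0-1->S2 S1-0->S3 S1-1->S4 S2-0->S4 S2-1->S3 S3-0->S5 S3-1->S0 S4-0->S0 S4-1->S5 S5-0->S2 S5-1->S1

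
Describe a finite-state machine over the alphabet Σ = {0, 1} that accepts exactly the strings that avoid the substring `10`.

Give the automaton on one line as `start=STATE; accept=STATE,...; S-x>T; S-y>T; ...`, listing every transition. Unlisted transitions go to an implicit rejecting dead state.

Track partial matches of the forbidden pattern `10`. State S2 is a dead state reached once `10` has occurred; every other state accepts. S0 means no part of `10` is currently matched.
With 3 states:
        0   1  
>* S0   S0  S1 
 * S1   S2  S1 
   S2   S2  S2 
(> = start, * = accepting)

start=S0; accept=S0,S1; S0-0>S0; S0-1>S1; S1-0>S2; S1-1>S1; S2-0>S2; S2-1>S2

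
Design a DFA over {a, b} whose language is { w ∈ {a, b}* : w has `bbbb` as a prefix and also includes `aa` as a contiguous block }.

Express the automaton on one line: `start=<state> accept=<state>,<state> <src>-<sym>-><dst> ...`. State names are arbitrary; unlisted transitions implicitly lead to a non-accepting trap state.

Build one automaton per condition and run them in lockstep. The first has 6 states tracking whether the input so far still matches the prefix `bbbb`; the second has 3 states tracking whether and how much of `aa` has been seen. A product state is a pair (one from each), accepting exactly when both do.
        a   b  
>  q0   q1  q2 
   q1   q3  q4 
   q2   q1  q5 
   q3   q3  q3 
   q4   q1  q4 
   q5   q1  q6 
   q6   q1  q7 
   q7   q8  q7 
   q8   q9  q7 
 * q9   q9  q9 
(> = start, * = accepting)

start=q0 accept=q9 q0-a->q1 q0-b->q2 q1-a->q3 q1-b->q4 q2-a->q1 q2-b->q5 q3-a->q3 q3-b->q3 q4-a->q1 q4-b->q4 q5-a->q1 q5-b->q6 q6-a->q1 q6-b->q7 q7-a->q8 q7-b->q7 q8-a->q9 q8-b->q7 q9-a->q9 q9-b->q9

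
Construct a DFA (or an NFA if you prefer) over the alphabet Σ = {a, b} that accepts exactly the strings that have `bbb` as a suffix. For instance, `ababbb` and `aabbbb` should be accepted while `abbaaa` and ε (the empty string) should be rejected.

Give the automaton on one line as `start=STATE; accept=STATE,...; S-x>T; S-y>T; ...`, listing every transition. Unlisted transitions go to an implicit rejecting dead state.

Let each state record the length of the longest suffix of the input read so far that is also a prefix of `bbb`. s1 means the last symbol is `b`; s2 means the last 2 symbols are `bb`; s3 means the last 3 symbols are `bbb`. Accept only at s3, where the string currently ends in `bbb`.
4 states suffice.
        a   b  
>  s0   s0  s1 
   s1   s0  s2 
   s2   s0  s3 
 * s3   s0  s3 
(> = start, * = accepting)

start=s0; accept=s3; s0-a>s0; s0-b>s1; s1-a>s0; s1-b>s2; s2-a>s0; s2-b>s3; s3-a>s0; s3-b>s3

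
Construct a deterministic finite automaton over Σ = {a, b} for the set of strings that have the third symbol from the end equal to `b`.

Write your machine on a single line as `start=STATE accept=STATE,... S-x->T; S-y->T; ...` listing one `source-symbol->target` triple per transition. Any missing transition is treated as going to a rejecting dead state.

A DFA must remember the last 3 symbols (since which symbol is third-to-last isn't known until the input ends). Use one state per possible window of the last ≤3 symbols; accept from those whose window starts with `b`.
With 15 states:
          a    b  
>  q0     q1   q2 
   q1     q3   q4 
   q2     q5   q6 
   q3     q7   q8 
   q4     q9  q10 
   q5    q11  q12 
   q6    q13  q14 
   q7     q7   q8 
   q8     q9  q10 
   q9    q11  q12 
   q10   q13  q14 
 * q11    q7   q8 
 * q12    q9  q10 
 * q13   q11  q12 
 * q14   q13  q14 
(> = start, * = accepting)

start=q0; accept=q11,q12,q13,q14; q0-a->q1; q0-b->q2; q1-a->q3; q1-b->q4; q2-a->q5; q2-b->q6; q3-a->q7; q3-b->q8; q4-a->q9; q4-b->q10; q5-a->q11; q5-b->q12; q6-a->q13; q6-b->q14; q7-a->q7; q7-b->q8; q8-a->q9; q8-b->q10; q9-a->q11; q9-b->q12; q10-a->q13; q10-b->q14; q11-a->q7; q11-b->q8; q12-a->q9; q12-b->q10; q13-a->q11; q13-b->q12; q14-a->q13; q14-b->q14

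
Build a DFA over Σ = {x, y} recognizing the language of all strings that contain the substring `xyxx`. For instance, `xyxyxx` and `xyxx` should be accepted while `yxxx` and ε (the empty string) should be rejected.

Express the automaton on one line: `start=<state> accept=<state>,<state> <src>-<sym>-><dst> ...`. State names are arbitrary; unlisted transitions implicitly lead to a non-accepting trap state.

States s0..s3 record the length of the longest prefix of `xyxx` that matches the current input suffix. Reaching s4 means `xyxx` has been seen, and we stay there forever. Accept from s4.
A 5-state machine:
        x   y  
>  s0   s1  s0 
   s1   s1  s2 
   s2   s3  s0 
   s3   s4  s2 
 * s4   s4  s4 
(> = start, * = accepting)

start=s0 accept=s4 s0-x->s1 s0-y->s0 s1-x->s1 s1-y->s2 s2-x->s3 s2-y->s0 s3-x->s4 s3-y->s2 s4-x->s4 s4-y->s4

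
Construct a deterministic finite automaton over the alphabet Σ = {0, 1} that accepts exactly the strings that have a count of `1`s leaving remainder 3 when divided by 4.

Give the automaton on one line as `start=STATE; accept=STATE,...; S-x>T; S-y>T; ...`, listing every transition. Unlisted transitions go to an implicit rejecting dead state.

Keep the running count of `1`s modulo 4: each `1` advances along the cycle q0 → q1 → q2 → q3 → q0 while other symbols loop. Accept at q3.
4 states suffice.
        0   1  
>  q0   q0  q1 
   q1   q1  q2 
   q2   q2  q3 
 * q3   q3  q0 
(> = start, * = accepting)

start=q0; accept=q3; q0-0>q0; q0-1>q1; q1-0>q1; q1-1>q2; q2-0>q2; q2-1>q3; q3-0>q3; q3-1>q0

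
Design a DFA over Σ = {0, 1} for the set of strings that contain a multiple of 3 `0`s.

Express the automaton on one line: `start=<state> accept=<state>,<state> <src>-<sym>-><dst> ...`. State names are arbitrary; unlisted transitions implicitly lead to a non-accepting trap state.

Keep the running count of `0`s modulo 3: each `0` advances along the cycle q0 → q1 → q2 → q0 while other symbols loop. Accept at q0.
With 3 states:
        0   1  
>* q0   q1  q0 
   q1   q2  q1 
   q2   q0  q2 
(> = start, * = accepting)

start=q0 accept=q0 q0-0->q1 q0-1->q0 q1-0->q2 q1-1->q1 q2-0->q0 q2-1->q2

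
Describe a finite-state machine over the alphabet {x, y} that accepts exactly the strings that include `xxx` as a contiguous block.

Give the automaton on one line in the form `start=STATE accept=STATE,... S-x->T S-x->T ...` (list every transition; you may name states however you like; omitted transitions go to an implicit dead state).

States q0..q2 record the length of the longest prefix of `xxx` that matches the current input suffix. Reaching q3 means `xxx` has been seen, and we stay there forever. Accept from q3.
A 4-state machine:
        x   y  
>  q0   q1  q0 
   q1   q2  q0 
   q2   q3  q0 
 * q3   q3  q3 
(> = start, * = accepting)

start=q0 accept=q3 q0-x->q1 q0-y->q0 q1-x->q2 q1-y->q0 q2-x->q3 q2-y->q0 q3-x->q3 q3-y->q3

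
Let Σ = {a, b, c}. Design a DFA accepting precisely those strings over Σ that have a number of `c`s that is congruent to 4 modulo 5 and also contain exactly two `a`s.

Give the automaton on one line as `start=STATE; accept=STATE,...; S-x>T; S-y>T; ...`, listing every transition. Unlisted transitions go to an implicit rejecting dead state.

Build one automaton per condition and run them in lockstep. One (5 states) tracks the count of `c`s modulo 5; the other (4 states) tracks the count of `a`s, saturating at 3. Each combined state is a pair, one component from each; accept when both components accept.
A 20-state machine:
          a    b    c  
>  q0     q1   q0   q2 
   q1     q3   q1   q4 
   q2     q4   q2   q5 
   q3     q6   q3   q7 
   q4     q7   q4   q8 
   q5     q8   q5   q9 
   q6     q6   q6  q10 
   q7    q10   q7  q11 
   q8    q11   q8  q12 
   q9    q12   q9  q13 
   q10   q10  q10  q14 
   q11   q14  q11  q15 
   q12   q15  q12  q16 
   q13   q16  q13   q0 
   q14   q14  q14  q17 
   q15   q17  q15  q18 
   q16   q18  q16   q1 
   q17   q17  q17  q19 
 * q18   q19  q18   q3 
   q19   q19  q19   q6 
(> = start, * = accepting)

start=q0; accept=q18; q0-a>q1; q0-b>q0; q0-c>q2; q1-a>q3; q1-b>q1; q1-c>q4; q2-a>q4; q2-b>q2; q2-c>q5; q3-a>q6; q3-b>q3; q3-c>q7; q4-a>q7; q4-b>q4; q4-c>q8; q5-a>q8; q5-b>q5; q5-c>q9; q6-a>q6; q6-b>q6; q6-c>q10; q7-a>q10; q7-b>q7; q7-c>q11; q8-a>q11; q8-b>q8; q8-c>q12; q9-a>q12; q9-b>q9; q9-c>q13; q10-a>q10; q10-b>q10; q10-c>q14; q11-a>q14; q11-b>q11; q11-c>q15; q12-a>q15; q12-b>q12; q12-c>q16; q13-a>q16; q13-b>q13; q13-c>q0; q14-a>q14; q14-b>q14; q14-c>q17; q15-a>q17; q15-b>q15; q15-c>q18; q16-a>q18; q16-b>q16; q16-c>q1; q17-a>q17; q17-b>q17; q17-c>q19; q18-a>q19; q18-b>q18; q18-c>q3; q19-a>q19; q19-b>q19; q19-c>q6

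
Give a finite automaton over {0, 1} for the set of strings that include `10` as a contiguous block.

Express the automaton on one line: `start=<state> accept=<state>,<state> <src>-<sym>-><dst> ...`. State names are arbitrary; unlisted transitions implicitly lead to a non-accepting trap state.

start=q0 accept=q2 q0-0->q0 q0-1->q1 q1-0->q2 q1-1->q1 q2-0->q2 q2-1->q2

States q0..q1 record the length of the longest prefix of `10` that matches the current input suffix. Reaching q2 means `10` has been seen, and we stay there forever. Accept from q2.
        0   1  
>  q0   q0  q1 
   q1   q2  q1 
 * q2   q2  q2 
(> = start, * = accepting)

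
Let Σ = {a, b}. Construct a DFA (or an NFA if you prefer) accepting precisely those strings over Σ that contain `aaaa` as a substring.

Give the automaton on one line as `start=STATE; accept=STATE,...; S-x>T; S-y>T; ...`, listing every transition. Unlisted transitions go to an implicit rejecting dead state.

States q0..q3 record the length of the longest prefix of `aaaa` that matches the current input suffix. Reaching q4 means `aaaa` has been seen, and we stay there forever. Accept from q4.
With 5 states:
        a   b  
>  q0   q1  q0 
   q1   q2  q0 
   q2   q3  q0 
   q3   q4  q0 
 * q4   q4  q4 
(> = start, * = accepting)

start=q0; accept=q4; q0-a>q1; q0-b>q0; q1-a>q2; q1-b>q0; q2-a>q3; q2-b>q0; q3-a>q4; q3-b>q0; q4-a>q4; q4-b>q4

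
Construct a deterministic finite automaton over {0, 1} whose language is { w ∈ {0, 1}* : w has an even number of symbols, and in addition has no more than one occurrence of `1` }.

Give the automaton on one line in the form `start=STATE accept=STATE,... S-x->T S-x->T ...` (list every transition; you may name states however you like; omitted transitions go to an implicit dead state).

Build one automaton per condition and run them in lockstep. One (2 states) tracks the input length modulo 2; the other (3 states) tracks the count of `1`s, saturating at 2. Each combined state is a pair, one component from each; accept when both components accept.
6 states suffice.
        0   1  
>* s0   s1  s2 
   s1   s0  s3 
   s2   s3  s4 
 * s3   s2  s5 
   s4   s5  s5 
   s5   s4  s4 
(> = start, * = accepting)

start=s0 accept=s0,s3 s0-0->s1 s0-1->s2 s1-0->s0 s1-1->s3 s2-0->s3 s2-1->s4 s3-0->s2 s3-1->s5 s4-0->s5 s4-1->s5 s5-0->s4 s5-1->s4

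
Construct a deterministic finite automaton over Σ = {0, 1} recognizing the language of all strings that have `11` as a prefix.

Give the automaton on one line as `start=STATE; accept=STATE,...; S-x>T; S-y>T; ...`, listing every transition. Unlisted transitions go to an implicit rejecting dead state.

start=S0; accept=S2; S0-0>S3; S0-1>S1; S1-0>S3; S1-1>S2; S2-0>S2; S2-1>S2; S3-0>S3; S3-1>S3

Check the first 2 symbols one by one: S0 through S1 record how many have matched `11` so far; any wrong symbol goes to the dead state S3. After all 2 match we enter the accepting sink S2.
A 4-state machine:
        0   1  
>  S0   S3  S1 
   S1   S3  S2 
 * S2   S2  S2 
   S3   S3  S3 
(> = start, * = accepting)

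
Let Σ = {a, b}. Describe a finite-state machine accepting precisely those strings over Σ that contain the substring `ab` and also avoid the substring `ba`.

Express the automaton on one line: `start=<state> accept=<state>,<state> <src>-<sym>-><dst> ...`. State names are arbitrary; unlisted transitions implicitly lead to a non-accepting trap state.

Handle the two conditions separately and then intersect. One (3 states) tracks whether and how much of `ab` has been seen; the other (3 states) tracks partial matches of the forbidden pattern `ba`. Each combined state is a pair, one component from each; accept when both components accept.
6 states suffice.
        a   b  
>  s0   s1  s2 
   s1   s1  s3 
   s2   s4  s2 
 * s3   s5  s3 
   s4   s4  s5 
   s5   s5  s5 
(> = start, * = accepting)

start=s0 accept=s3 s0-a->s1 s0-b->s2 s1-a->s1 s1-b->s3 s2-a->s4 s2-b->s2 s3-a->s5 s3-b->s3 s4-a->s4 s4-b->s5 s5-a->s5 s5-b->s5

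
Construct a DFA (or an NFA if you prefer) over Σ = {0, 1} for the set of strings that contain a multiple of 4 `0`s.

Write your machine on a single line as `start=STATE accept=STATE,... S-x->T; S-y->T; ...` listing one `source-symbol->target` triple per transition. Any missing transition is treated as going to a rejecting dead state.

The only thing that matters is how many `0`s have appeared, reduced mod 4. Use one state per residue: q0 for 0, …, q3 for 3. Reading `0` moves to the next residue; anything else stays put. q0 is accepting.
A 4-state machine:
        0   1  
>* q0   q1  q0 
   q1   q2  q1 
   q2   q3  q2 
   q3   q0  q3 
(> = start, * = accepting)

start=q0; accept=q0; q0-0->q1; q0-1->q0; q1-0->q2; q1-1->q1; q2-0->q3; q2-1->q2; q3-0->q0; q3-1->q3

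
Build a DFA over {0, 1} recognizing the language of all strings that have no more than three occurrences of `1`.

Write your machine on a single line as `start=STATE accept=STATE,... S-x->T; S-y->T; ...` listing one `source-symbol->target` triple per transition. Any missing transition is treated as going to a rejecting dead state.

Count `1`s, saturating at 4: states q0 through q3 mean 0 through 3 `1`s seen; q4 means more than 3. Each `1` increments (capped at q4); other symbols loop. Accept from {q0, q1, q2, q3}.
A 5-state machine:
        0   1  
>* q0   q0  q1 
 * q1   q1  q2 
 * q2   q2  q3 
 * q3   q3  q4 
   q4   q4  q4 
(> = start, * = accepting)

start=q0; accept=q0,q1,q2,q3; q0-0->q0; q0-1->q1; q1-0->q1; q1-1->q2; q2-0->q2; q2-1->q3; q3-0->q3; q3-1->q4; q4-0->q4; q4-1->q4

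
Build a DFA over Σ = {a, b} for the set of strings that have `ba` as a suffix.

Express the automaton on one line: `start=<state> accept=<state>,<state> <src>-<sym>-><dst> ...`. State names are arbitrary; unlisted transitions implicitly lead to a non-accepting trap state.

start=S0 accept=S2 S0-a->S0 S0-b->S1 S1-a->S2 S1-b->S1 S2-a->S0 S2-b->S1

Remember how much of `ba` the current input suffix matches. State S0 means no match yet; S1 means the last symbol is `b`; S2 means the last 2 symbols are `ba`. Only S2 accepts. On a mismatch, fall back to the longest proper suffix that is still a prefix of `ba`.
With 3 states:
        a   b  
>  S0   S0  S1 
   S1   S2  S1 
 * S2   S0  S1 
(> = start, * = accepting)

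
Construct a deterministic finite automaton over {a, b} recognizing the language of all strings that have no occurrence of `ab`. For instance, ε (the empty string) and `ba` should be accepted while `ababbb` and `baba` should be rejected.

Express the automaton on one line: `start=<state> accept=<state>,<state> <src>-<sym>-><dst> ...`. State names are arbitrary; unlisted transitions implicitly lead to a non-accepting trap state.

start=q0 accept=q0,q1 q0-a->q1 q0-b->q0 q1-a->q1 q1-b->q2 q2-a->q2 q2-b->q2

Track partial matches of the forbidden pattern `ab`. State q2 is a dead state reached once `ab` has occurred; every other state accepts. q0 means no part of `ab` is currently matched.
        a   b  
>* q0   q1  q0 
 * q1   q1  q2 
   q2   q2  q2 
(> = start, * = accepting)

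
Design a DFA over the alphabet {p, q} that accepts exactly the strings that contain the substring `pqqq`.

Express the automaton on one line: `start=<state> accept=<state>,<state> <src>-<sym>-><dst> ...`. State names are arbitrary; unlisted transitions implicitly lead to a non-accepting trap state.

start=S0 accept=S4 S0-p->S1 S0-q->S0 S1-p->S1 S1-q->S2 S2-p->S1 S2-q->S3 S3-p->S1 S3-q->S4 S4-p->S4 S4-q->S4

States S0..S3 record the length of the longest prefix of `pqqq` that matches the current input suffix. Reaching S4 means `pqqq` has been seen, and we stay there forever. Accept from S4.
With 5 states:
        p   q  
>  S0   S1  S0 
   S1   S1  S2 
   S2   S1  S3 
   S3   S1  S4 
 * S4   S4  S4 
(> = start, * = accepting)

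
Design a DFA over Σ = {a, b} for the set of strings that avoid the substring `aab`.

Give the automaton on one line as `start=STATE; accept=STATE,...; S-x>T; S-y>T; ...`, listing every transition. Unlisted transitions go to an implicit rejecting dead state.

Track partial matches of the forbidden pattern `aab`. State q3 is a dead state reached once `aab` has occurred; every other state accepts. q0 means no part of `aab` is currently matched.
With 4 states:
        a   b  
>* q0   q1  q0 
 * q1   q2  q0 
 * q2   q2  q3 
   q3   q3  q3 
(> = start, * = accepting)

start=q0; accept=q0,q1,q2; q0-a>q1; q0-b>q0; q1-a>q2; q1-b>q0; q2-a>q2; q2-b>q3; q3-a>q3; q3-b>q3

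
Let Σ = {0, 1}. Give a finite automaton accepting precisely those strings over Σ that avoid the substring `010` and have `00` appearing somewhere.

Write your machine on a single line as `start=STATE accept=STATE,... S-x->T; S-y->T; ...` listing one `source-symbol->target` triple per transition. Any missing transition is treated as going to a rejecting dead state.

Build one automaton per condition and run them in lockstep. The first has 4 states tracking partial matches of the forbidden pattern `010`; the second has 3 states tracking whether and how much of `00` has been seen. A product state is a pair (one from each), accepting exactly when both do. Minimizing collapses redundant product states.
7 states suffice.
        0   1  
>  S0   S1  S0 
   S1   S2  S3 
 * S2   S2  S4 
   S3   S5  S0 
 * S4   S5  S6 
   S5   S5  S5 
 * S6   S2  S6 
(> = start, * = accepting)

start=S0; accept=S2,S4,S6; S0-0->S1; S0-1->S0; S1-0->S2; S1-1->S3; S2-0->S2; S2-1->S4; S3-0->S5; S3-1->S0; S4-0->S5; S4-1->S6; S5-0->S5; S5-1->S5; S6-0->S2; S6-1->S6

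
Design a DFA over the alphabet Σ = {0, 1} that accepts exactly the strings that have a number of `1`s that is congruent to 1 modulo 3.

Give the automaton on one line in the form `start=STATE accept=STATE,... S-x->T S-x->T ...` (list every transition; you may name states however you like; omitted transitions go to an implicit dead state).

The only thing that matters is how many `1`s have appeared, reduced mod 3. Use one state per residue: q0 for 0, …, q2 for 2. Reading `1` moves to the next residue; anything else stays put. q1 is accepting.
3 states suffice.
        0   1  
>  q0   q0  q1 
 * q1   q1  q2 
   q2   q2  q0 
(> = start, * = accepting)

start=q0 accept=q1 q0-0->q0 q0-1->q1 q1-0->q1 q1-1->q2 q2-0->q2 q2-1->q0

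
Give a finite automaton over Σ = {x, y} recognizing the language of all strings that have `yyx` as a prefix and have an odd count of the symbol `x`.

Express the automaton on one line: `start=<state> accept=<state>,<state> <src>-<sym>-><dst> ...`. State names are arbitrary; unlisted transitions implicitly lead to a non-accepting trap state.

start=S0 accept=S4 S0-x->S1 S0-y->S2 S1-x->S1 S1-y->S1 S2-x->S1 S2-y->S3 S3-x->S4 S3-y->S1 S4-x->S5 S4-y->S4 S5-x->S4 S5-y->S5

Build one automaton per condition and run them in lockstep. One (5 states) tracks whether the input so far still matches the prefix `yyx`; the other (2 states) tracks the count of `x`s modulo 2. Each combined state is a pair, one component from each; accept when both components accept. After merging equivalent states the machine shrinks.
A 6-state machine:
        x   y  
>  S0   S1  S2 
   S1   S1  S1 
   S2   S1  S3 
   S3   S4  S1 
 * S4   S5  S4 
   S5   S4  S5 
(> = start, * = accepting)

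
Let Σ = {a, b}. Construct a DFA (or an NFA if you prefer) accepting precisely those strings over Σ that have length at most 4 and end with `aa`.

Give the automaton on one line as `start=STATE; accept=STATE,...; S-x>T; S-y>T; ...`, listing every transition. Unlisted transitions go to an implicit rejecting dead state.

Build one automaton per condition and run them in lockstep. One (6 states) tracks the input length, saturating at 5; the other (3 states) tracks how much of the suffix `aa` has currently been matched. Each combined state is a pair, one component from each; accept when both components accept.
A 15-state machine:
          a    b  
>  S0     S1   S2 
   S1     S3   S4 
   S2     S5   S4 
 * S3     S6   S7 
   S4     S8   S7 
   S5     S6   S7 
 * S6     S9  S10 
   S7    S11  S10 
   S8     S9  S10 
 * S9    S12  S13 
   S10   S14  S13 
   S11   S12  S13 
   S12   S12  S13 
   S13   S14  S13 
   S14   S12  S13 
(> = start, * = accepting)

start=S0; accept=S3,S6,S9; S0-a>S1; S0-b>S2; S1-a>S3; S1-b>S4; S2-a>S5; S2-b>S4; S3-a>S6; S3-b>S7; S4-a>S8; S4-b>S7; S5-a>S6; S5-b>S7; S6-a>S9; S6-b>S10; S7-a>S11; S7-b>S10; S8-a>S9; S8-b>S10; S9-a>S12; S9-b>S13; S10-a>S14; S10-b>S13; S11-a>S12; S11-b>S13; S12-a>S12; S12-b>S13; S13-a>S14; S13-b>S13; S14-a>S12; S14-b>S13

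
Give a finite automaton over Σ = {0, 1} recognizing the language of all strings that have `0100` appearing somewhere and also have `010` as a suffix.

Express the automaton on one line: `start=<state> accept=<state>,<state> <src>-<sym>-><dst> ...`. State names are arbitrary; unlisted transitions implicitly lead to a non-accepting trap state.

start=A accept=G A-0->B A-1->A B-0->B B-1->C C-0->D C-1->A D-0->E D-1->C E-0->E E-1->F F-0->G F-1->H G-0->E G-1->F H-0->E H-1->H

Handle the two conditions separately and then intersect. One (5 states) tracks whether and how much of `0100` has been seen; the other (4 states) tracks how much of the suffix `010` has currently been matched. Each combined state is a pair, one component from each; accept when both components accept.
8 states suffice.
       0  1 
>  A   B  A 
   B   B  C 
   C   D  A 
   D   E  C 
   E   E  F 
   F   G  H 
 * G   E  F 
   H   E  H 
(> = start, * = accepting)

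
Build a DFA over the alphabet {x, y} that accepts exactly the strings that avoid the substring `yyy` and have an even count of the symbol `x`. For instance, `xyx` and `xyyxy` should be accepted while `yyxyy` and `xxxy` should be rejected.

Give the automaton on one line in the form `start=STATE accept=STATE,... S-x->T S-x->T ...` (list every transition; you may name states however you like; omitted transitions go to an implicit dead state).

Handle the two conditions separately and then intersect. The first has 4 states tracking partial matches of the forbidden pattern `yyy`; the second has 2 states tracking the count of `x`s modulo 2. A product state is a pair (one from each), accepting exactly when both do.
With 8 states:
        x   y  
>* q0   q1  q2 
   q1   q0  q3 
 * q2   q1  q4 
   q3   q0  q5 
 * q4   q1  q6 
   q5   q0  q7 
   q6   q7  q6 
   q7   q6  q7 
(> = start, * = accepting)

start=q0 accept=q0,q2,q4 q0-x->q1 q0-y->q2 q1-x->q0 q1-y->q3 q2-x->q1 q2-y->q4 q3-x->q0 q3-y->q5 q4-x->q1 q4-y->q6 q5-x->q0 q5-y->q7 q6-x->q7 q6-y->q6 q7-x->q6 q7-y->q7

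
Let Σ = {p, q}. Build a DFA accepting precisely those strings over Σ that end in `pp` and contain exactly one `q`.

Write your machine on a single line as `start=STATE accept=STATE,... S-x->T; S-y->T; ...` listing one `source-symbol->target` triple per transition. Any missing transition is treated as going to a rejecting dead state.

Handle the two conditions separately and then intersect. One (3 states) tracks how much of the suffix `pp` has currently been matched; the other (3 states) tracks the count of `q`s, saturating at 2. Each combined state is a pair, one component from each; accept when both components accept. Minimizing collapses redundant product states.
        p   q  
>  S0   S0  S1 
   S1   S2  S3 
   S2   S4  S3 
   S3   S3  S3 
 * S4   S4  S3 
(> = start, * = accepting)

start=S0; accept=S4; S0-p->S0; S0-q->S1; S1-p->S2; S1-q->S3; S2-p->S4; S2-q->S3; S3-p->S3; S3-q->S3; S4-p->S4; S4-q->S3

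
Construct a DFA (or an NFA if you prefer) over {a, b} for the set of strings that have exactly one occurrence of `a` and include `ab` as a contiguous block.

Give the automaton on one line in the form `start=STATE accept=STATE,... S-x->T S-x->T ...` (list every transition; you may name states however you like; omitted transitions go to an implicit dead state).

Run two small machines in parallel and take their product. The first has 3 states tracking the count of `a`s, saturating at 2; the second has 3 states tracking whether and how much of `ab` has been seen. A product state is a pair (one from each), accepting exactly when both do. After merging equivalent states the machine shrinks.
        a   b  
>  S0   S1  S0 
   S1   S2  S3 
   S2   S2  S2 
 * S3   S2  S3 
(> = start, * = accepting)

start=S0 accept=S3 S0-a->S1 S0-b->S0 S1-a->S2 S1-b->S3 S2-a->S2 S2-b->S2 S3-a->S2 S3-b->S3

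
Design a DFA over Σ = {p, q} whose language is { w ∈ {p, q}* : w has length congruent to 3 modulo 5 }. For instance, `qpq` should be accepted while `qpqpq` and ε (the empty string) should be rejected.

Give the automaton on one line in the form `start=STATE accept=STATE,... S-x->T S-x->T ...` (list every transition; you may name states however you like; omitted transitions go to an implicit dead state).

start=A accept=D A-p->B A-q->B B-p->C B-q->C C-p->D C-q->D D-p->E D-q->E E-p->A E-q->A

Count input length modulo 5: every symbol advances one step around the cycle A → B → C → D → E → A. Accept at D.
With 5 states:
       p  q 
>  A   B  B 
   B   C  C 
   C   D  D 
 * D   E  E 
   E   A  A 
(> = start, * = accepting)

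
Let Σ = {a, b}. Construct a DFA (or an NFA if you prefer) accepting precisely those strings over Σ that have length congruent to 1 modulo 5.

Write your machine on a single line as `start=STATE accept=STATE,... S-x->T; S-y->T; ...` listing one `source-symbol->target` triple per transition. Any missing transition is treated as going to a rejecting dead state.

Only the length mod 5 matters, so use a 5-cycle: from any state, every input symbol moves to the next state, wrapping s4 back to s0. Mark s1 accepting.
With 5 states:
        a   b  
>  s0   s1  s1 
 * s1   s2  s2 
   s2   s3  s3 
   s3   s4  s4 
   s4   s0  s0 
(> = start, * = accepting)

start=s0; accept=s1; s0-a->s1; s0-b->s1; s1-a->s2; s1-b->s2; s2-a->s3; s2-b->s3; s3-a->s4; s3-b->s4; s4-a->s0; s4-b->s0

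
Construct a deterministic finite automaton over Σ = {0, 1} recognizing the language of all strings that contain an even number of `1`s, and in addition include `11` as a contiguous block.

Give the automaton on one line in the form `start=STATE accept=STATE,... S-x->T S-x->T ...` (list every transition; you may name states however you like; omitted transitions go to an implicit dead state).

Run two small machines in parallel and take their product. One (2 states) tracks the count of `1`s modulo 2; the other (3 states) tracks whether and how much of `11` has been seen. Each combined state is a pair, one component from each; accept when both components accept.
       0  1 
>  A   A  B 
   B   C  D 
   C   C  E 
 * D   D  F 
   E   A  F 
   F   F  D 
(> = start, * = accepting)

start=A accept=D A-0->A A-1->B B-0->C B-1->D C-0->C C-1->E D-0->D D-1->F E-0->A E-1->F F-0->F F-1->D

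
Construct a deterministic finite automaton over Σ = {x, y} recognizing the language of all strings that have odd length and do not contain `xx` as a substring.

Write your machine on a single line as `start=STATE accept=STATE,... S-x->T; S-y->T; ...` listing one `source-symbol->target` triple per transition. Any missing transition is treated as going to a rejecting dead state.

Handle the two conditions separately and then intersect. The first has 2 states tracking the input length modulo 2; the second has 3 states tracking partial matches of the forbidden pattern `xx`. A product state is a pair (one from each), accepting exactly when both do. Equivalent product states are then merged.
A 5-state machine:
        x   y  
>  S0   S1  S2 
 * S1   S3  S0 
 * S2   S4  S0 
   S3   S3  S3 
   S4   S3  S2 
(> = start, * = accepting)

start=S0; accept=S1,S2; S0-x->S1; S0-y->S2; S1-x->S3; S1-y->S0; S2-x->S4; S2-y->S0; S3-x->S3; S3-y->S3; S4-x->S3; S4-y->S2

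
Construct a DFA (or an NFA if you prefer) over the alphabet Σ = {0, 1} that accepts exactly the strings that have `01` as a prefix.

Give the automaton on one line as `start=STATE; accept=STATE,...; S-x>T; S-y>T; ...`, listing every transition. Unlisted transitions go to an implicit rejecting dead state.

start=s0; accept=s2; s0-0>s1; s0-1>s3; s1-0>s3; s1-1>s2; s2-0>s2; s2-1>s2; s3-0>s3; s3-1>s3

Check the first 2 symbols one by one: s0 through s1 record how many have matched `01` so far; any wrong symbol goes to the dead state s3. After all 2 match we enter the accepting sink s2.
        0   1  
>  s0   s1  s3 
   s1   s3  s2 
 * s2   s2  s2 
   s3   s3  s3 
(> = start, * = accepting)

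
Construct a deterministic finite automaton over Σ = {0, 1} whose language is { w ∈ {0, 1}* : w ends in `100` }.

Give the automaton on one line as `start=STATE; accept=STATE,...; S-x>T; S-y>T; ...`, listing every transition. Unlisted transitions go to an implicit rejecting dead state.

Let each state record the length of the longest suffix of the input read so far that is also a prefix of `100`. s1 means the last symbol is `1`; s2 means the last 2 symbols are `10`; s3 means the last 3 symbols are `100`. Accept only at s3, where the string currently ends in `100`.
A 4-state machine:
        0   1  
>  s0   s0  s1 
   s1   s2  s1 
   s2   s3  s1 
 * s3   s0  s1 
(> = start, * = accepting)

start=s0; accept=s3; s0-0>s0; s0-1>s1; s1-0>s2; s1-1>s1; s2-0>s3; s2-1>s1; s3-0>s0; s3-1>s1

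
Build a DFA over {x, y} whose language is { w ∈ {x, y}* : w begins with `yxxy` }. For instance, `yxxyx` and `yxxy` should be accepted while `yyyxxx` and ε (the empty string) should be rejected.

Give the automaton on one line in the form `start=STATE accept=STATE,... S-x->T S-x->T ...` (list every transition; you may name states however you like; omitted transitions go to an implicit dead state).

Walk along `yxxy` while the input agrees: from A take `y` to B, and so on. Any deviation drops to the rejecting sink F. Once E is reached the prefix is confirmed and every continuation is accepted.
       x  y 
>  A   F  B 
   B   C  F 
   C   D  F 
   D   F  E 
 * E   E  E 
   F   F  F 
(> = start, * = accepting)

start=A accept=E A-x->F A-y->B B-x->C B-y->F C-x->D C-y->F D-x->F D-y->E E-x->E E-y->E F-x->F F-y->F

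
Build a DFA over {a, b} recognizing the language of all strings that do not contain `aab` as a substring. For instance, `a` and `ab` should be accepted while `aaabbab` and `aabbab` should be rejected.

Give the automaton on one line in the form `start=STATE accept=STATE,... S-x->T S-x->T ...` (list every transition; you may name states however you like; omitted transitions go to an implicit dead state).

This is the complement of 'contains `aab`'. Use the same substring-matching states — q0 through q3 holding how much of `aab` has just been matched — but flip the accepting set: everything except the trap q3 accepts.
        a   b  
>* q0   q1  q0 
 * q1   q2  q0 
 * q2   q2  q3 
   q3   q3  q3 
(> = start, * = accepting)

start=q0 accept=q0,q1,q2 q0-a->q1 q0-b->q0 q1-a->q2 q1-b->q0 q2-a->q2 q2-b->q3 q3-a->q3 q3-b->q3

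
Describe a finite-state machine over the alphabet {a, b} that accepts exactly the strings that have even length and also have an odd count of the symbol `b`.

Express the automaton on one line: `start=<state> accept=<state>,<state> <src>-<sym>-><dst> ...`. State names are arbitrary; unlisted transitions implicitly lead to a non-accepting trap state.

Build one automaton per condition and run them in lockstep. The first has 2 states tracking the input length modulo 2; the second has 2 states tracking the count of `b`s modulo 2. A product state is a pair (one from each), accepting exactly when both do.
A 4-state machine:
        a   b  
>  s0   s1  s2 
   s1   s0  s3 
   s2   s3  s0 
 * s3   s2  s1 
(> = start, * = accepting)

start=s0 accept=s3 s0-a->s1 s0-b->s2 s1-a->s0 s1-b->s3 s2-a->s3 s2-b->s0 s3-a->s2 s3-b->s1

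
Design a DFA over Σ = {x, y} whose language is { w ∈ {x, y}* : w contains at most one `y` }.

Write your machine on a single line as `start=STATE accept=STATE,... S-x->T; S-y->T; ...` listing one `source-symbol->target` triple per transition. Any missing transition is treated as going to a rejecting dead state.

Count `y`s, saturating at 2: state A means no `y` yet, B means one `y` seen, C means more than one. Each `y` increments (capped at C); other symbols loop. Accept from {A, B}.
       x  y 
>* A   A  B 
 * B   B  C 
   C   C  C 
(> = start, * = accepting)

start=A; accept=A,B; A-x->A; A-y->B; B-x->B; B-y->C; C-x->C; C-y->C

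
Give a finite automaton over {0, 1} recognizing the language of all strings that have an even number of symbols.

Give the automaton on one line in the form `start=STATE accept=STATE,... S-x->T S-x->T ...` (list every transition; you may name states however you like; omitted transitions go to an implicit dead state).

Only the length mod 2 matters, so use a 2-cycle: from any state, every input symbol moves to the next state, wrapping q1 back to q0. Mark q0 accepting.
2 states suffice.
        0   1  
>* q0   q1  q1 
   q1   q0  q0 
(> = start, * = accepting)

start=q0 accept=q0 q0-0->q1 q0-1->q1 q1-0->q0 q1-1->q0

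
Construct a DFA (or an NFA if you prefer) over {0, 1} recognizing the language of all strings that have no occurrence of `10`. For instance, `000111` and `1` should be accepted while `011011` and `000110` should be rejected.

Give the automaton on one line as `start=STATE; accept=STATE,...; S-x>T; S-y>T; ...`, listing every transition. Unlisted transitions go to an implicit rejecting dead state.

This is the complement of 'contains `10`'. Use the same substring-matching states — S0 through S2 holding how much of `10` has just been matched — but flip the accepting set: everything except the trap S2 accepts.
With 3 states:
        0   1  
>* S0   S0  S1 
 * S1   S2  S1 
   S2   S2  S2 
(> = start, * = accepting)

start=S0; accept=S0,S1; S0-0>S0; S0-1>S1; S1-0>S2; S1-1>S1; S2-0>S2; S2-1>S2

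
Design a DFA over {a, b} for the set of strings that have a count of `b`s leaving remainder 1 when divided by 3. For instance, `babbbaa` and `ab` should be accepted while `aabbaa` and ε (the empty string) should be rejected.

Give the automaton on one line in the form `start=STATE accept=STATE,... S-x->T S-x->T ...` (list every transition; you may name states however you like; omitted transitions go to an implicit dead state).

Keep the running count of `b`s modulo 3: each `b` advances along the cycle q0 → q1 → q2 → q0 while other symbols loop. Accept at q1.
A 3-state machine:
        a   b  
>  q0   q0  q1 
 * q1   q1  q2 
   q2   q2  q0 
(> = start, * = accepting)

start=q0 accept=q1 q0-a->q0 q0-b->q1 q1-a->q1 q1-b->q2 q2-a->q2 q2-b->q0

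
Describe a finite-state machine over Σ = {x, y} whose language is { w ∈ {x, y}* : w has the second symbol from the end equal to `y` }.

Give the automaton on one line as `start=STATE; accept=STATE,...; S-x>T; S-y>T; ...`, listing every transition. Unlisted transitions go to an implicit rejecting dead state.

A DFA must remember the last 2 symbols (since which symbol is second-to-last isn't known until the input ends). Use one state per possible window of the last ≤2 symbols; accept from those whose window starts with `y`.
7 states suffice.
        x   y  
>  S0   S1  S2 
   S1   S3  S4 
   S2   S5  S6 
   S3   S3  S4 
   S4   S5  S6 
 * S5   S3  S4 
 * S6   S5  S6 
(> = start, * = accepting)

start=S0; accept=S5,S6; S0-x>S1; S0-y>S2; S1-x>S3; S1-y>S4; S2-x>S5; S2-y>S6; S3-x>S3; S3-y>S4; S4-x>S5; S4-y>S6; S5-x>S3; S5-y>S4; S6-x>S5; S6-y>S6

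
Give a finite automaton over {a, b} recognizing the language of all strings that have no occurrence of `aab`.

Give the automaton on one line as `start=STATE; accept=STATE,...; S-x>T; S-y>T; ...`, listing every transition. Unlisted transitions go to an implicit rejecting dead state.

start=S0; accept=S0,S1,S2; S0-a>S1; S0-b>S0; S1-a>S2; S1-b>S0; S2-a>S2; S2-b>S3; S3-a>S3; S3-b>S3

This is the complement of 'contains `aab`'. Use the same substring-matching states — S0 through S3 holding how much of `aab` has just been matched — but flip the accepting set: everything except the trap S3 accepts.
With 4 states:
        a   b  
>* S0   S1  S0 
 * S1   S2  S0 
 * S2   S2  S3 
   S3   S3  S3 
(> = start, * = accepting)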